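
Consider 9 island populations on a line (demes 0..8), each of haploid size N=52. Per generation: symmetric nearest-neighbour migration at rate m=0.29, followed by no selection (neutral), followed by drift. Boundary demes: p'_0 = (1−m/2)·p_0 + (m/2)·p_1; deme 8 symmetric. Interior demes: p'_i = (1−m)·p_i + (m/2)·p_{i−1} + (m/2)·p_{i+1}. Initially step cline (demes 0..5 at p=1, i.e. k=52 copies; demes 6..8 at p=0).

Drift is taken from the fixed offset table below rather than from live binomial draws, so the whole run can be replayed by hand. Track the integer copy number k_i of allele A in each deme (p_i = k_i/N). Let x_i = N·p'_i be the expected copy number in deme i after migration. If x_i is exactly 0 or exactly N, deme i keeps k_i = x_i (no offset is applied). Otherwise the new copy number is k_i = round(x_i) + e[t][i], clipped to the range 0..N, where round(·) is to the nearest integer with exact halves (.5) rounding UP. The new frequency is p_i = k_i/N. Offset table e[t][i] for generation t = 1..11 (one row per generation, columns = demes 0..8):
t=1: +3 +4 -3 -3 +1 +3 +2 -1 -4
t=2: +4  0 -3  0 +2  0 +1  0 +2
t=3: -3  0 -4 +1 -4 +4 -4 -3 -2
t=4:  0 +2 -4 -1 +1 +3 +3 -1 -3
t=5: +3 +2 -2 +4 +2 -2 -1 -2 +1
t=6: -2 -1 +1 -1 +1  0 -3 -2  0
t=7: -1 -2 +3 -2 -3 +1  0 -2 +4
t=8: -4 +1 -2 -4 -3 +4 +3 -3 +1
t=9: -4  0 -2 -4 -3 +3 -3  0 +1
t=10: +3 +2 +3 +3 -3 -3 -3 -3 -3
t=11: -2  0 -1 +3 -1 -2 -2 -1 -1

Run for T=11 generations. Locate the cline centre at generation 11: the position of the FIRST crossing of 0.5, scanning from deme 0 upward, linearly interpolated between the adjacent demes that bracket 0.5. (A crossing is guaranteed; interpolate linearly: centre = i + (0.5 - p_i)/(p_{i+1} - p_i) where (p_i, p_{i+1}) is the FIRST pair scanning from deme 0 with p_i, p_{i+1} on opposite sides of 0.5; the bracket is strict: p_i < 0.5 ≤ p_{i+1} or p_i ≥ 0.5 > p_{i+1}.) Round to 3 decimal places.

t=0: k=[52 52 52 52 52 52 0 0 0]
t=1: x=[52.0000 52.0000 52.0000 52.0000 52.0000 44.4600 7.5400 0.0000 0.0000] k=[52 52 52 52 52 47 10 0 0]
t=2: x=[52.0000 52.0000 52.0000 52.0000 51.2750 42.3600 13.9150 1.4500 0.0000] k=[52 52 52 52 52 42 15 1 0]
t=3: x=[52.0000 52.0000 52.0000 52.0000 50.5500 39.5350 16.8850 2.8850 0.1450] k=[52 52 52 52 47 44 13 0 0]
t=4: x=[52.0000 52.0000 52.0000 51.2750 47.2900 39.9400 15.6100 1.8850 0.0000] k=[52 52 52 50 48 43 19 1 0]
t=5: x=[52.0000 52.0000 51.7100 50.0000 47.5650 40.2450 19.8700 3.4650 0.1450] k=[52 52 50 52 50 38 19 1 1]
t=6: x=[52.0000 51.7100 50.5800 51.4200 48.5500 36.9850 19.1450 3.6100 1.0000] k=[52 51 52 50 50 37 16 2 1]
t=7: x=[51.8550 51.2900 51.5650 50.2900 48.1150 35.8400 17.0150 3.8850 1.1450] k=[51 49 52 48 45 37 17 2 5]
t=8: x=[50.7100 49.7250 50.9850 48.1450 44.2750 35.2600 17.7250 4.6100 4.5650] k=[47 51 49 44 41 39 21 2 6]
t=9: x=[47.5800 50.1300 48.5650 44.2900 41.1450 36.6800 20.8550 5.3350 5.4200] k=[44 50 47 40 38 40 18 5 6]
t=10: x=[44.8700 48.6950 46.4200 40.7250 38.5800 36.5200 19.3050 7.0300 5.8550] k=[48 51 49 44 36 34 16 4 3]
t=11: x=[48.4350 50.2750 48.5650 43.5650 36.8700 31.6800 16.8700 5.5950 3.1450] k=[46 50 48 47 36 30 15 5 2]

5.267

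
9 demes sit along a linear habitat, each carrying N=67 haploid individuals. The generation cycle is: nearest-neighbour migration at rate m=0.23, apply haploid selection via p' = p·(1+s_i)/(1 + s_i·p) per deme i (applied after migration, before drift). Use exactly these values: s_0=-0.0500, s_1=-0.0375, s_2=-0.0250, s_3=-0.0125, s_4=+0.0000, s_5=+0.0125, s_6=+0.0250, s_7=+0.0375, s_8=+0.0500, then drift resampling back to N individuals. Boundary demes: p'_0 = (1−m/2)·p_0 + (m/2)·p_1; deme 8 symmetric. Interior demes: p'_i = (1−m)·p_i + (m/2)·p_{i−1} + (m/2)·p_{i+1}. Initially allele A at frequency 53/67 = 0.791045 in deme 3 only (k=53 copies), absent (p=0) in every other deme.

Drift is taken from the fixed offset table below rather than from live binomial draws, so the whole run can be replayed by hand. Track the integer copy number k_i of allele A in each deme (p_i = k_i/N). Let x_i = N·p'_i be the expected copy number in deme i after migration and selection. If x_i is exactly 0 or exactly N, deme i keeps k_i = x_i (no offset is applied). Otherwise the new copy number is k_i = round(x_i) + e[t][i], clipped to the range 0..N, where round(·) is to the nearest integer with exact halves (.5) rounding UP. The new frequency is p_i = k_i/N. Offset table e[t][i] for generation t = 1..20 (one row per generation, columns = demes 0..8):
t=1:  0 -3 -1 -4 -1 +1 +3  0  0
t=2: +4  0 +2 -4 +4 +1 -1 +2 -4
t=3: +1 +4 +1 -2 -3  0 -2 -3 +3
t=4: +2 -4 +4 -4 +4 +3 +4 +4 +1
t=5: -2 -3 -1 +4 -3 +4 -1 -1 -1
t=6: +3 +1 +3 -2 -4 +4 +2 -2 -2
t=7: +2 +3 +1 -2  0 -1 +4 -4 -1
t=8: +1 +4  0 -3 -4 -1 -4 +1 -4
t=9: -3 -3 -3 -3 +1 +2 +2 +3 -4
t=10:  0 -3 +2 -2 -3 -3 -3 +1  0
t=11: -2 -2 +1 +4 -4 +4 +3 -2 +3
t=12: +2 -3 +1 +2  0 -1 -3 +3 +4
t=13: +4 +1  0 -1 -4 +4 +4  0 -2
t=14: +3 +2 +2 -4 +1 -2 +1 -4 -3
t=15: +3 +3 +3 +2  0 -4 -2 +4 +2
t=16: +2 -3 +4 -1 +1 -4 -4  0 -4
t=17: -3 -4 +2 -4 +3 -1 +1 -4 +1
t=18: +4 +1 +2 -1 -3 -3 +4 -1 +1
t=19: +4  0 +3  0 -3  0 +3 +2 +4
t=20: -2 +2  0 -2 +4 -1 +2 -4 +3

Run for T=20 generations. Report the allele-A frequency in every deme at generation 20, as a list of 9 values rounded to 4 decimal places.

t=0: k=[0 0 0 53 0 0 0 0 0]
t=1: x=[0.0000 0.0000 5.9562 40.6091 6.0950 0.0000 0.0000 0.0000 0.0000] k=[0 0 5 37 5 0 0 0 0]
t=2: x=[0.0000 0.5536 7.9263 29.4323 8.1050 0.5821 0.0000 0.0000 0.0000] k=[0 1 10 25 12 2 0 0 0]
t=3: x=[0.1093 1.8500 10.4645 21.5955 12.3450 2.9549 0.2357 0.0000 0.0000] k=[1 6 11 20 9 3 0 0 0]
t=4: x=[1.4980 5.7945 11.2215 17.5367 9.5750 3.3847 0.3536 0.0000 0.0000] k=[3 2 15 14 14 6 4 0 0]
t=5: x=[2.7467 3.4817 13.1208 13.9754 13.0800 6.7652 3.8588 0.4771 0.0000] k=[1 0 12 18 10 11 3 0 0]
t=6: x=[0.8413 1.4401 11.0740 16.2348 11.0350 10.0708 3.6595 0.3579 0.0000] k=[4 2 14 14 7 14 6 0 0]
t=7: x=[3.5916 3.4817 12.3627 13.0622 8.6100 12.4000 6.3709 0.7156 0.0000] k=[6 6 13 11 9 11 10 0 0]
t=8: x=[5.7256 6.5749 11.7182 10.8848 9.4600 10.7668 9.1585 1.1924 0.0000] k=[7 11 12 8 5 10 5 2 0]
t=9: x=[7.1267 10.3170 11.1871 8.0257 5.9200 8.9459 5.3503 2.1917 0.2415] k=[4 7 8 5 7 11 7 5 0]
t=10: x=[4.1412 6.5409 7.3722 5.5110 7.2300 10.1868 7.3908 4.8170 0.6035] k=[4 4 9 4 4 7 4 6 1]
t=11: x=[3.8114 4.4147 7.6762 4.5217 4.3450 6.3814 4.6814 5.3742 1.6518] k=[2 2 9 9 0 10 8 3 5]
t=12: x=[1.9028 2.7041 8.0146 7.8771 2.1850 8.7137 7.8240 3.9393 4.9907] k=[4 0 9 10 2 8 5 7 9]
t=13: x=[3.3719 1.4401 7.9018 8.8678 3.6100 7.0429 5.7025 7.2342 9.1486] k=[7 2 8 8 0 11 10 7 7]
t=14: x=[6.1332 3.1483 7.1467 7.0007 2.1850 9.7228 9.9779 7.5892 7.3118] k=[9 5 9 3 3 8 11 4 4]
t=15: x=[8.1650 5.7169 7.6762 3.6464 3.5750 7.8557 10.0593 4.9718 4.1875] k=[11 9 11 6 4 4 8 9 6]
t=16: x=[10.3144 9.1537 9.9781 6.2731 4.2300 4.5120 7.8240 8.8181 6.6309] k=[12 6 14 5 5 1 4 9 3]
t=17: x=[10.8360 7.3560 11.7969 5.9663 4.5400 1.8269 4.3289 7.9905 3.8639] k=[8 3 14 2 8 1 5 4 5]
t=18: x=[7.0931 4.6712 11.1182 4.0222 6.5050 2.2923 4.5281 4.3783 5.1106] k=[11 6 13 3 4 0 9 3 6]
t=19: x=[9.9814 7.1327 10.8134 4.2150 3.4250 1.5133 7.4367 4.1769 5.9128] k=[14 7 14 4 0 2 10 6 10]
t=20: x=[12.6599 8.3273 11.7969 4.6354 0.6900 2.7223 8.8072 7.1518 9.9462] k=[11 10 12 3 5 2 11 3 13]

[0.1642, 0.1493, 0.1791, 0.0448, 0.0746, 0.0299, 0.1642, 0.0448, 0.1940]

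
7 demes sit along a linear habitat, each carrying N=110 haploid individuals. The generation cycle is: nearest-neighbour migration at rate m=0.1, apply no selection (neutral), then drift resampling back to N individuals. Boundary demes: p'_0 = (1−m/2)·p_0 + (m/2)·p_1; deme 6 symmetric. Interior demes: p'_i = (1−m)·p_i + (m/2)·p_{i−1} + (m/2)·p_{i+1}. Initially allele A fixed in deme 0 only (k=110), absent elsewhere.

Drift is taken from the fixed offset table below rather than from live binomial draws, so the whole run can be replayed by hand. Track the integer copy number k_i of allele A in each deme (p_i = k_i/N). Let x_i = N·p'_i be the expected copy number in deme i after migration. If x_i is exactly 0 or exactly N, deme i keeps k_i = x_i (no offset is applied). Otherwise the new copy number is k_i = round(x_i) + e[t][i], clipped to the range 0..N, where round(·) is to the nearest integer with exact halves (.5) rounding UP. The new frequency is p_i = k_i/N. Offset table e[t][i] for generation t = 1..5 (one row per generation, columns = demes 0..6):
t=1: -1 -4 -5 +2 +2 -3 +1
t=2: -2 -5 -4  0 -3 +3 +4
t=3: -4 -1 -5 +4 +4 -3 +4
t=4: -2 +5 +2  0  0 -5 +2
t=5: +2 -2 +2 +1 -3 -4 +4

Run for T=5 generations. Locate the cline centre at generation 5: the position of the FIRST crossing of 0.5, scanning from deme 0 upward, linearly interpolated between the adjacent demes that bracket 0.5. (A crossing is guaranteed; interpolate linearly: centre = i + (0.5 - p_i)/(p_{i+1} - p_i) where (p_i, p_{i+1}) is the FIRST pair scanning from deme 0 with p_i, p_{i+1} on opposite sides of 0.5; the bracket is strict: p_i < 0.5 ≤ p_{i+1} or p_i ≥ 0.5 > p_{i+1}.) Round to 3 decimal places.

t=0: k=[110 0 0 0 0 0 0]
t=1: x=[104.5000 5.5000 0.0000 0.0000 0.0000 0.0000 0.0000] k=[104 2 0 0 0 0 0]
t=2: x=[98.9000 7.0000 0.1000 0.0000 0.0000 0.0000 0.0000] k=[97 2 0 0 0 0 0]
t=3: x=[92.2500 6.6500 0.1000 0.0000 0.0000 0.0000 0.0000] k=[88 6 0 0 0 0 0]
t=4: x=[83.9000 9.8000 0.3000 0.0000 0.0000 0.0000 0.0000] k=[82 15 2 0 0 0 0]
t=5: x=[78.6500 17.7000 2.5500 0.1000 0.0000 0.0000 0.0000] k=[81 16 5 1 0 0 0]

0.400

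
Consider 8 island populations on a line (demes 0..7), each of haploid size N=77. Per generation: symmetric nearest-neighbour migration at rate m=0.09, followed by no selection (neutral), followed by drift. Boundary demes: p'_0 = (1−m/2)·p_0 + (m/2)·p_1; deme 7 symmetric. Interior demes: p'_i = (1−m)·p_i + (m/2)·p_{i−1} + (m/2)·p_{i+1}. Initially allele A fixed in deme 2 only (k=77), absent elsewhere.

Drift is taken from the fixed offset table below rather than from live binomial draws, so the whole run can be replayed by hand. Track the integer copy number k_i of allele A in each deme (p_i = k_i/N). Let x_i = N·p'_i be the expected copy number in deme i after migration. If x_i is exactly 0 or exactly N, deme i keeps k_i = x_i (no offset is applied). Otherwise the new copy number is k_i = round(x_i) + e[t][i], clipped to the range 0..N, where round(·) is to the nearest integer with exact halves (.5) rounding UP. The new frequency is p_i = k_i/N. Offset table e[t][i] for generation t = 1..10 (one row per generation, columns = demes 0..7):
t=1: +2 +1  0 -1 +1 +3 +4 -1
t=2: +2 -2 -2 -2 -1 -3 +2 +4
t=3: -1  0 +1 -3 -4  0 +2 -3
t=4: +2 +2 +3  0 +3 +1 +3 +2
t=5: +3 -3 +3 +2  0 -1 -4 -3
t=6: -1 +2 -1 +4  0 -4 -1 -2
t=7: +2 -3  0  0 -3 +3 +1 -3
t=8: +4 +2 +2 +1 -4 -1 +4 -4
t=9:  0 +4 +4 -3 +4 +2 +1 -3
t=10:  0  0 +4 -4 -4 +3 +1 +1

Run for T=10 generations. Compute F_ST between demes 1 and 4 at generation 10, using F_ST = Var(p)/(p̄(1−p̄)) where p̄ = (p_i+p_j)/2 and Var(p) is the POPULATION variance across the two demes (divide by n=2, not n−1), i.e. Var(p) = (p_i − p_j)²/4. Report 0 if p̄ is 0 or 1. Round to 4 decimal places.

0.1377

t=0: k=[0 0 77 0 0 0 0 0]
t=1: x=[0.0000 3.4650 70.0700 3.4650 0.0000 0.0000 0.0000 0.0000] k=[0 4 70 2 0 0 0 0]
t=2: x=[0.1800 6.7900 63.9700 4.9700 0.0900 0.0000 0.0000 0.0000] k=[2 5 62 3 0 0 0 0]
t=3: x=[2.1350 7.4300 56.7800 5.5200 0.1350 0.0000 0.0000 0.0000] k=[1 7 58 3 0 0 0 0]
t=4: x=[1.2700 9.0250 53.2300 5.3400 0.1350 0.0000 0.0000 0.0000] k=[3 11 56 5 3 0 0 0]
t=5: x=[3.3600 12.6650 51.6800 7.2050 2.9550 0.1350 0.0000 0.0000] k=[6 10 55 9 3 0 0 0]
t=6: x=[6.1800 11.8450 50.9050 10.8000 3.1350 0.1350 0.0000 0.0000] k=[5 14 50 15 3 0 0 0]
t=7: x=[5.4050 15.2150 46.8050 16.0350 3.4050 0.1350 0.0000 0.0000] k=[7 12 47 16 0 3 0 0]
t=8: x=[7.2250 13.3500 44.0300 16.6750 0.8550 2.7300 0.1350 0.0000] k=[11 15 46 18 0 2 4 0]
t=9: x=[11.1800 16.2150 43.3450 18.4500 0.9000 2.0000 3.7300 0.1800] k=[11 20 47 15 5 4 5 0]
t=10: x=[11.4050 20.8100 44.3450 15.9900 5.4050 4.0900 4.7300 0.2250] k=[11 21 48 12 1 7 6 1]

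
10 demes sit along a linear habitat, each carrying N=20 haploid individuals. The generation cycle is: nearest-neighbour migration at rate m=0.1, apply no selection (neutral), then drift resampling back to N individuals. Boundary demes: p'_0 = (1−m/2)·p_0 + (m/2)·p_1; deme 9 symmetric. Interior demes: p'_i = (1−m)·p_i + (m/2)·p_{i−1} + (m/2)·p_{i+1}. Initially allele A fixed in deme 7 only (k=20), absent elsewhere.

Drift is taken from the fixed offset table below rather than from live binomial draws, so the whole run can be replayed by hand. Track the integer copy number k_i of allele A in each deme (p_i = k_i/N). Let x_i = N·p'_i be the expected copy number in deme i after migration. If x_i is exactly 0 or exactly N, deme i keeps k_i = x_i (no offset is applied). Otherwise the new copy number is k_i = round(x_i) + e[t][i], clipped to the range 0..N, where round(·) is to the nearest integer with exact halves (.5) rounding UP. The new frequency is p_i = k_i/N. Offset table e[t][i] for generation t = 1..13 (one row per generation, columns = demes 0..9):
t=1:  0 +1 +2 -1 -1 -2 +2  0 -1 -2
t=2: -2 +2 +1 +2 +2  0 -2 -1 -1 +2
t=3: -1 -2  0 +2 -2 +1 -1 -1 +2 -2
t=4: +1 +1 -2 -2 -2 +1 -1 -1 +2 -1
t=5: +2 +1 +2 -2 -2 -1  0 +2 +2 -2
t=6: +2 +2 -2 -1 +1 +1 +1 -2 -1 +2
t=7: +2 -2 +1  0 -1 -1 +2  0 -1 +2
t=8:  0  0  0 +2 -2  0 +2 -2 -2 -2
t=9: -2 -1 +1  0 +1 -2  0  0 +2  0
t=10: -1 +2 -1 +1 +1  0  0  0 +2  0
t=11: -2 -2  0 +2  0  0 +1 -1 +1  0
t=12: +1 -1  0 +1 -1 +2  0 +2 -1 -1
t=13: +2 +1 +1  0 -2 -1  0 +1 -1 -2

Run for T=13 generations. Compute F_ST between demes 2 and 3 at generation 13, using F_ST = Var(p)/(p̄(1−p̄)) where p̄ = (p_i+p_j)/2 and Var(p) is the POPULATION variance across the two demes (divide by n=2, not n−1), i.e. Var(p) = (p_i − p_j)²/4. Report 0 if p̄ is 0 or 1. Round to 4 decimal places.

t=0: k=[0 0 0 0 0 0 0 20 0 0]
t=1: x=[0.0000 0.0000 0.0000 0.0000 0.0000 0.0000 1.0000 18.0000 1.0000 0.0000] k=[0 0 0 0 0 0 3 18 0 0]
t=2: x=[0.0000 0.0000 0.0000 0.0000 0.0000 0.1500 3.6000 16.3500 0.9000 0.0000] k=[0 0 0 0 0 0 2 15 0 0]
t=3: x=[0.0000 0.0000 0.0000 0.0000 0.0000 0.1000 2.5500 13.6000 0.7500 0.0000] k=[0 0 0 0 0 1 2 13 3 0]
t=4: x=[0.0000 0.0000 0.0000 0.0000 0.0500 1.0000 2.5000 11.9500 3.3500 0.1500] k=[0 0 0 0 0 2 2 11 5 0]
t=5: x=[0.0000 0.0000 0.0000 0.0000 0.1000 1.9000 2.4500 10.2500 5.0500 0.2500] k=[0 0 0 0 0 1 2 12 7 0]
t=6: x=[0.0000 0.0000 0.0000 0.0000 0.0500 1.0000 2.4500 11.2500 6.9000 0.3500] k=[0 0 0 0 1 2 3 9 6 2]
t=7: x=[0.0000 0.0000 0.0000 0.0500 1.0000 2.0000 3.2500 8.5500 5.9500 2.2000] k=[0 0 0 0 0 1 5 9 5 4]
t=8: x=[0.0000 0.0000 0.0000 0.0000 0.0500 1.1500 5.0000 8.6000 5.1500 4.0500] k=[0 0 0 0 0 1 7 7 3 2]
t=9: x=[0.0000 0.0000 0.0000 0.0000 0.0500 1.2500 6.7000 6.8000 3.1500 2.0500] k=[0 0 0 0 1 0 7 7 5 2]
t=10: x=[0.0000 0.0000 0.0000 0.0500 0.9000 0.4000 6.6500 6.9000 4.9500 2.1500] k=[0 0 0 1 2 0 7 7 7 2]
t=11: x=[0.0000 0.0000 0.0500 1.0000 1.8500 0.4500 6.6500 7.0000 6.7500 2.2500] k=[0 0 0 3 2 0 8 6 8 2]
t=12: x=[0.0000 0.0000 0.1500 2.8000 1.9500 0.5000 7.5000 6.2000 7.6000 2.3000] k=[0 0 0 4 1 3 8 8 7 1]
t=13: x=[0.0000 0.0000 0.2000 3.6500 1.2500 3.1500 7.7500 7.9500 6.7500 1.3000] k=[0 0 1 4 0 2 8 9 6 0]

0.0514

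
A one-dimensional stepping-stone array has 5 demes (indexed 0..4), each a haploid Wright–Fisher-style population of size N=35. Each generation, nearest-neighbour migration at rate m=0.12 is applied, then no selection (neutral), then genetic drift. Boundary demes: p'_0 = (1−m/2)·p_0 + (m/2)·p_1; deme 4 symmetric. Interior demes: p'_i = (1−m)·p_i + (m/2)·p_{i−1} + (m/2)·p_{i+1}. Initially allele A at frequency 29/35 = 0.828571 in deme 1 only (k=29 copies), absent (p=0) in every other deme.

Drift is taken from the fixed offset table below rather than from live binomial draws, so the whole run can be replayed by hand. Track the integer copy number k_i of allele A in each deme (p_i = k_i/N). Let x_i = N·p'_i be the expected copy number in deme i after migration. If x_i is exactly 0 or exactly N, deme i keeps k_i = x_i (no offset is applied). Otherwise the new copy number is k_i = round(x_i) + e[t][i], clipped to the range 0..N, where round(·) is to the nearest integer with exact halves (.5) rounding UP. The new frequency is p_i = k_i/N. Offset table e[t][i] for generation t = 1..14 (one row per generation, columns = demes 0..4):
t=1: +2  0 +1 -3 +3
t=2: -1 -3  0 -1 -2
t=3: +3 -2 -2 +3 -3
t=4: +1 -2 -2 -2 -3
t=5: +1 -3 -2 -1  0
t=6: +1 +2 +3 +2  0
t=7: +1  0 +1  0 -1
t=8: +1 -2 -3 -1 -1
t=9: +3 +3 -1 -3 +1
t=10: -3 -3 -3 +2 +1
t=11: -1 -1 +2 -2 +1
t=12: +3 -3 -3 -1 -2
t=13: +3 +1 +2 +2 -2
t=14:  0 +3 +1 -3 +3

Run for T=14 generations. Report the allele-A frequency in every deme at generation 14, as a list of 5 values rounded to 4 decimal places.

t=0: k=[0 29 0 0 0]
t=1: x=[1.7400 25.5200 1.7400 0.0000 0.0000] k=[4 26 3 0 0]
t=2: x=[5.3200 23.3000 4.2000 0.1800 0.0000] k=[4 20 4 0 0]
t=3: x=[4.9600 18.0800 4.7200 0.2400 0.0000] k=[8 16 3 3 0]
t=4: x=[8.4800 14.7400 3.7800 2.8200 0.1800] k=[9 13 2 1 0]
t=5: x=[9.2400 12.1000 2.6000 1.0000 0.0600] k=[10 9 1 0 0]
t=6: x=[9.9400 8.5800 1.4200 0.0600 0.0000] k=[11 11 4 2 0]
t=7: x=[11.0000 10.5800 4.3000 2.0000 0.1200] k=[12 11 5 2 0]
t=8: x=[11.9400 10.7000 5.1800 2.0600 0.1200] k=[13 9 2 1 0]
t=9: x=[12.7600 8.8200 2.3600 1.0000 0.0600] k=[16 12 1 0 1]
t=10: x=[15.7600 11.5800 1.6000 0.1200 0.9400] k=[13 9 0 2 2]
t=11: x=[12.7600 8.7000 0.6600 1.8800 2.0000] k=[12 8 3 0 3]
t=12: x=[11.7600 7.9400 3.1200 0.3600 2.8200] k=[15 5 0 0 1]
t=13: x=[14.4000 5.3000 0.3000 0.0600 0.9400] k=[17 6 2 2 0]
t=14: x=[16.3400 6.4200 2.2400 1.8800 0.1200] k=[16 9 3 0 3]

[0.4571, 0.2571, 0.0857, 0.0000, 0.0857]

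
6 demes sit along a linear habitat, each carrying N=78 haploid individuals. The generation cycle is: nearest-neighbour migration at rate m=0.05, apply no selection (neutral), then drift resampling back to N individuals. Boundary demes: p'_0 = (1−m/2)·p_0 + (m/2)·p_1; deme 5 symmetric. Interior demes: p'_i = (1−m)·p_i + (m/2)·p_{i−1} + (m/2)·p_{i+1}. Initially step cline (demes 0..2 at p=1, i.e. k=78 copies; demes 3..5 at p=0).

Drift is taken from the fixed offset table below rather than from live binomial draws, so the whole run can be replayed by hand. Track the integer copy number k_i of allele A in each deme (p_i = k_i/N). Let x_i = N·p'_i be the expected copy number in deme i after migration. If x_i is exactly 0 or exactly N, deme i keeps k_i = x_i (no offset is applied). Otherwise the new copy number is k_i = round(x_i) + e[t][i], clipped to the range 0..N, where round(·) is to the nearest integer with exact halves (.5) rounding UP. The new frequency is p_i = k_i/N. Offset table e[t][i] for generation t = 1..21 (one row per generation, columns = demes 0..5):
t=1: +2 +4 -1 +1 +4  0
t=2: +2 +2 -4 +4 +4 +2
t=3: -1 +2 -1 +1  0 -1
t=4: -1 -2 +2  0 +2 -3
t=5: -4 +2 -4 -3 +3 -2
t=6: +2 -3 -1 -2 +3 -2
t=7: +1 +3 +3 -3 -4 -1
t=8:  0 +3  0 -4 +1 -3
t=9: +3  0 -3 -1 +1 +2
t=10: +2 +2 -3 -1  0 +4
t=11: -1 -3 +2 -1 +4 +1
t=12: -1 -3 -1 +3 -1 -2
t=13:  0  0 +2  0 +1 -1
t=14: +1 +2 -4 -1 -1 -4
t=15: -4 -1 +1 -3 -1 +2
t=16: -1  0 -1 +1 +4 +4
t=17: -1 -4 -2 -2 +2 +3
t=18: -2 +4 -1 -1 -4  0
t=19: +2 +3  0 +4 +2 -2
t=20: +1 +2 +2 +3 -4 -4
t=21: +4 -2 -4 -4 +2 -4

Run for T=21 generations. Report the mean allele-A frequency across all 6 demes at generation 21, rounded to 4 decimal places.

0.4722

t=0: k=[78 78 78 0 0 0]
t=1: x=[78.0000 78.0000 76.0500 1.9500 0.0000 0.0000] k=[78 78 75 3 0 0]
t=2: x=[78.0000 77.9250 73.2750 4.7250 0.0750 0.0000] k=[78 78 69 9 4 0]
t=3: x=[78.0000 77.7750 67.7250 10.3750 4.0250 0.1000] k=[78 78 67 11 4 0]
t=4: x=[78.0000 77.7250 65.8750 12.2250 4.0750 0.1000] k=[78 76 68 12 6 0]
t=5: x=[77.9500 75.8500 66.8000 13.2500 6.0000 0.1500] k=[74 78 63 10 9 0]
t=6: x=[74.1000 77.5250 62.0500 11.3000 8.8000 0.2250] k=[76 75 61 9 12 0]
t=7: x=[75.9750 74.6750 60.0500 10.3750 11.6250 0.3000] k=[77 78 63 7 8 0]
t=8: x=[77.0250 77.6000 61.9750 8.4250 7.7750 0.2000] k=[77 78 62 4 9 0]
t=9: x=[77.0250 77.5750 60.9500 5.5750 8.6500 0.2250] k=[78 78 58 5 10 2]
t=10: x=[78.0000 77.5000 57.1750 6.4500 9.6750 2.2000] k=[78 78 54 5 10 6]
t=11: x=[78.0000 77.4000 53.3750 6.3500 9.7750 6.1000] k=[78 74 55 5 14 7]
t=12: x=[77.9000 73.6250 54.2250 6.4750 13.6000 7.1750] k=[77 71 53 9 13 5]
t=13: x=[76.8500 70.7000 52.3500 10.2000 12.7000 5.2000] k=[77 71 54 10 14 4]
t=14: x=[76.8500 70.7250 53.3250 11.2000 13.6500 4.2500] k=[78 73 49 10 13 0]
t=15: x=[77.8750 72.5250 48.6250 11.0500 12.6000 0.3250] k=[74 72 50 8 12 2]
t=16: x=[73.9500 71.5000 49.5000 9.1500 11.6500 2.2500] k=[73 72 49 10 16 6]
t=17: x=[72.9750 71.4500 48.6000 11.1250 15.6000 6.2500] k=[72 67 47 9 18 9]
t=18: x=[71.8750 66.6250 46.5500 10.1750 17.5500 9.2250] k=[70 71 46 9 14 9]
t=19: x=[70.0250 70.3500 45.7000 10.0500 13.7500 9.1250] k=[72 73 46 14 16 7]
t=20: x=[72.0250 72.3000 45.8750 14.8500 15.7250 7.2250] k=[73 74 48 18 12 3]
t=21: x=[73.0250 73.3250 47.9000 18.6000 11.9250 3.2250] k=[77 71 44 15 14 0]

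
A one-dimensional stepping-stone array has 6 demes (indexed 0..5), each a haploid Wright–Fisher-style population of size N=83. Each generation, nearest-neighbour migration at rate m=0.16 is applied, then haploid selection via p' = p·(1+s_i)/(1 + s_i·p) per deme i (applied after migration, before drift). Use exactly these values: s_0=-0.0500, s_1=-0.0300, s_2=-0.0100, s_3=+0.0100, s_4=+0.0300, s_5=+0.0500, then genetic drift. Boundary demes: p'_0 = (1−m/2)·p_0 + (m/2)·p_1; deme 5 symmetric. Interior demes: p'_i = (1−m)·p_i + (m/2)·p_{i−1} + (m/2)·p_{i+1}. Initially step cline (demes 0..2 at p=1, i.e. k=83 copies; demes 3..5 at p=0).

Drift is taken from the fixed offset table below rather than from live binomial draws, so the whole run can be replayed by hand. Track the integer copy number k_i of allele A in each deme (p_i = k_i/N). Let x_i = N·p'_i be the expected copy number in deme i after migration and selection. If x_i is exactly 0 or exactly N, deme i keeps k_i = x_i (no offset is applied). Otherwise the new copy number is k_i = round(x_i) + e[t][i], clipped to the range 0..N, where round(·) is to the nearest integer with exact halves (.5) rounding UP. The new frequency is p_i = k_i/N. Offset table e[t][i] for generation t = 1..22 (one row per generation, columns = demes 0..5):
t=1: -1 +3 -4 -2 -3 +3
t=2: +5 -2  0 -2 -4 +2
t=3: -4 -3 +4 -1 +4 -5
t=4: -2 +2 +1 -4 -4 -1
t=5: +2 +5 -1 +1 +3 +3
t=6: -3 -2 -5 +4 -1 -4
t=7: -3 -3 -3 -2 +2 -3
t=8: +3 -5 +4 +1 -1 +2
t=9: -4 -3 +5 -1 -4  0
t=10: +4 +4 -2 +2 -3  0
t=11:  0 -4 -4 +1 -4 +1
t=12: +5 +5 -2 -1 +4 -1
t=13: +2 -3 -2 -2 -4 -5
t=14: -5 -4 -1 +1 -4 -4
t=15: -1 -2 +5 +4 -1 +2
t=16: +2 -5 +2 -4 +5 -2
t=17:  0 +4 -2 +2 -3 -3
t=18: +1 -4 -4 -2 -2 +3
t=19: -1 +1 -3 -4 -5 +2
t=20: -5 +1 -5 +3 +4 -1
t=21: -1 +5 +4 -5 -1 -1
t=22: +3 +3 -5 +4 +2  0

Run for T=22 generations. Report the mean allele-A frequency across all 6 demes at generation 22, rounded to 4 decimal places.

0.3594

t=0: k=[83 83 83 0 0 0]
t=1: x=[83.0000 83.0000 76.2983 6.7010 0.0000 0.0000] k=[83 83 72 5 0 0]
t=2: x=[83.0000 82.0931 67.3930 10.0475 0.4119 0.0000] k=[83 80 67 8 0 0]
t=3: x=[82.7474 79.0880 63.1687 12.1831 0.6590 0.0000] k=[79 76 67 11 5 0]
t=4: x=[78.5488 75.3101 63.0883 15.1227 5.2228 0.4199] k=[77 77 64 11 1 0]
t=5: x=[76.7081 75.7613 60.6362 14.5591 1.7705 0.0840] k=[79 81 60 16 5 3]
t=6: x=[78.9677 79.0469 57.9847 18.7842 5.8794 3.3117] k=[76 77 53 23 5 0]
t=7: x=[75.7476 74.7771 52.3259 24.1299 6.2076 0.4199] k=[73 72 49 22 8 0]
t=8: x=[72.4569 69.9076 48.4775 23.2060 8.7077 0.6717] k=[75 65 52 24 8 3]
t=9: x=[73.7882 64.3228 50.6017 25.1340 9.1171 3.5627] k=[70 61 56 24 5 4]
t=10: x=[68.6825 60.8286 53.6496 25.2143 6.6178 4.2735] k=[73 65 52 27 4 4]
t=11: x=[71.8751 64.1601 50.8422 27.3421 6.0025 4.1899] k=[72 60 47 28 2 5]
t=12: x=[70.5053 59.4091 46.3144 27.6231 4.4427 4.9837] k=[76 64 44 27 8 4]
t=13: x=[74.6631 62.8997 44.0323 27.0210 9.4446 4.5242] k=[77 60 42 25 5 0]
t=14: x=[75.2886 59.4091 41.8715 24.9332 6.3717 0.4199] k=[70 55 41 26 2 0]
t=15: x=[68.1860 54.5129 40.7115 25.4553 3.8675 0.1680] k=[67 53 46 29 3 2]
t=16: x=[65.1725 52.9788 44.9930 28.4658 5.1407 2.1813] k=[67 48 47 24 10 0]
t=17: x=[64.7605 48.8294 45.0331 24.8931 10.5901 0.8396] k=[65 53 43 27 8 0]
t=18: x=[63.2792 52.5754 42.3116 26.9407 9.1171 0.6717] k=[64 49 38 25 7 4]
t=19: x=[62.0058 48.7087 37.6332 24.7726 8.4210 4.4407] k=[61 50 35 21 3 6]
t=20: x=[59.2602 49.0707 34.8766 20.8349 4.8123 6.0271] k=[54 50 30 24 9 5]
t=21: x=[52.7002 48.1055 30.9247 23.4470 10.1402 5.5682] k=[52 53 35 18 9 5]
t=22: x=[51.0785 50.8824 34.8766 18.7842 9.6492 5.5682] k=[54 54 30 23 12 6]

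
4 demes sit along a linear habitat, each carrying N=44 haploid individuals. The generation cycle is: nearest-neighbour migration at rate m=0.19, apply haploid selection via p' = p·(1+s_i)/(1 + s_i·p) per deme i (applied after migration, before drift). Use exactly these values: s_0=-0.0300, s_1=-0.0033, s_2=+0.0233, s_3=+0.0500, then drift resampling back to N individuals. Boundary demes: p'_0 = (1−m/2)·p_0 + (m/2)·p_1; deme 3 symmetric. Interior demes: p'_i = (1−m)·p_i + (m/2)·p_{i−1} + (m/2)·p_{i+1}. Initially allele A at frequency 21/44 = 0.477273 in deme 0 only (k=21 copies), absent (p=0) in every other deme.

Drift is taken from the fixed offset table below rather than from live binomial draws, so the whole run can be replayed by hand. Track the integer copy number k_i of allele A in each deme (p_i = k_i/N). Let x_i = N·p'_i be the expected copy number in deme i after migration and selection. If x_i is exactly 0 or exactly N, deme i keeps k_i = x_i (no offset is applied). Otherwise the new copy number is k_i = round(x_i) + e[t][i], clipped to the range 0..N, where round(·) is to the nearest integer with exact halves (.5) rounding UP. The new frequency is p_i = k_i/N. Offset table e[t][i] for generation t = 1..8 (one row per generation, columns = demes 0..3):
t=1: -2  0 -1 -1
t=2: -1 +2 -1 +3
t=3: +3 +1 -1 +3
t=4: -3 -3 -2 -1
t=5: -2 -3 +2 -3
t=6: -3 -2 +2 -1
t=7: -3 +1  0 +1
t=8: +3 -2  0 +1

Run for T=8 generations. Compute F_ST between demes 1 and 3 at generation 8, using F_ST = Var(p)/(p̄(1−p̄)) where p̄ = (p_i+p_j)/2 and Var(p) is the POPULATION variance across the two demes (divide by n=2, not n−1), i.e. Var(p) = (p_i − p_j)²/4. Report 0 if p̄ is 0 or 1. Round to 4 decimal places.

0.0233

t=0: k=[21 0 0 0]
t=1: x=[18.6769 1.9887 0.0000 0.0000] k=[17 2 0 0]
t=2: x=[15.2699 3.2251 0.1944 0.0000] k=[14 5 0 0]
t=3: x=[12.8660 5.3644 0.4859 0.0000] k=[16 6 0 0]
t=4: x=[14.7499 6.3620 0.5831 0.0000] k=[12 3 0 0]
t=5: x=[10.8934 3.5592 0.2916 0.0000] k=[9 1 2 0]
t=6: x=[8.0380 1.8491 1.7534 0.1995] k=[5 0 4 0]
t=7: x=[4.4028 0.8522 3.3098 0.3988] k=[1 2 3 1]
t=8: x=[1.0629 1.9937 2.7743 1.2478] k=[4 0 3 2]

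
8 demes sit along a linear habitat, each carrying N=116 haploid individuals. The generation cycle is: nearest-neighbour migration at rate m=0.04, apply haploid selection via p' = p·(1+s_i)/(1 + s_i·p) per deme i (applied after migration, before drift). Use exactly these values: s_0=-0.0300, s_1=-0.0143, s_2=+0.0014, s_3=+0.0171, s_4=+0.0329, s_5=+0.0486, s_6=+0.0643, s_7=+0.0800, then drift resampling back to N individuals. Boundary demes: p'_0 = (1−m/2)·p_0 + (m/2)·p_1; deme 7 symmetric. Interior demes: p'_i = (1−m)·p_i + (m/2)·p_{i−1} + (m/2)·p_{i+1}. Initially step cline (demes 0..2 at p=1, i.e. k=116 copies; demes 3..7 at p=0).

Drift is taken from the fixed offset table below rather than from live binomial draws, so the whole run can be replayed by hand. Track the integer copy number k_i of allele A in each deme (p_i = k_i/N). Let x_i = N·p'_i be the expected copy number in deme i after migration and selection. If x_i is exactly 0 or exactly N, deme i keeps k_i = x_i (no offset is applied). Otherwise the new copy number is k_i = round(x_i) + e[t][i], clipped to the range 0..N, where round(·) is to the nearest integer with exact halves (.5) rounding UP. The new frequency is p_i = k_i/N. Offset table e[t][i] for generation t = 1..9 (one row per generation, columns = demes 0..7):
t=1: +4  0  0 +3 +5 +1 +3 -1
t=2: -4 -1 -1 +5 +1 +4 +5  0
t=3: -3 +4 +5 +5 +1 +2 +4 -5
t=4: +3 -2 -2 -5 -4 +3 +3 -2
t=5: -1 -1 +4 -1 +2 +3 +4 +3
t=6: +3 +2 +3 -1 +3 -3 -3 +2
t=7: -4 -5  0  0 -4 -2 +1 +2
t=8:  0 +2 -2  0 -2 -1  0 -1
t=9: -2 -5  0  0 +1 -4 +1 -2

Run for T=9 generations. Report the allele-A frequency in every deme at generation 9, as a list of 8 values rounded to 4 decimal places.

t=0: k=[116 116 116 0 0 0 0 0]
t=1: x=[116.0000 116.0000 113.6832 2.3589 0.0000 0.0000 0.0000 0.0000] k=[116 116 114 5 0 0 0 0]
t=2: x=[116.0000 115.9594 111.8656 7.1936 0.1033 0.0000 0.0000 0.0000] k=[116 115 111 12 1 0 0 0]
t=3: x=[115.9794 114.9248 109.1091 13.9670 1.2391 0.0210 0.0000 0.0000] k=[113 116 114 19 2 2 0 0]
t=4: x=[112.9714 115.8986 112.1452 20.8484 2.4154 2.0536 0.0426 0.0000] k=[116 114 110 16 0 5 3 0]
t=5: x=[115.9588 113.9309 108.2102 17.8142 0.4338 5.0858 3.1664 0.0648] k=[115 113 112 17 2 8 7 3]
t=6: x=[114.9281 112.9779 110.1278 18.8663 2.4979 8.2149 7.3579 3.3193] k=[116 115 113 18 5 5 4 5]
t=7: x=[115.9794 114.9653 111.1465 19.9182 5.4250 5.2112 4.2902 5.3600] k=[112 110 111 20 1 3 5 7]
t=8: x=[111.8395 109.9783 109.1690 21.7379 1.4661 3.1419 5.3068 7.4809] k=[112 112 107 22 0 2 5 6]
t=9: x=[111.8807 111.8427 105.4135 23.5769 0.4957 2.1164 5.2645 6.4319] k=[110 107 105 24 1 0 6 4]

[0.9483, 0.9224, 0.9052, 0.2069, 0.0086, 0.0000, 0.0517, 0.0345]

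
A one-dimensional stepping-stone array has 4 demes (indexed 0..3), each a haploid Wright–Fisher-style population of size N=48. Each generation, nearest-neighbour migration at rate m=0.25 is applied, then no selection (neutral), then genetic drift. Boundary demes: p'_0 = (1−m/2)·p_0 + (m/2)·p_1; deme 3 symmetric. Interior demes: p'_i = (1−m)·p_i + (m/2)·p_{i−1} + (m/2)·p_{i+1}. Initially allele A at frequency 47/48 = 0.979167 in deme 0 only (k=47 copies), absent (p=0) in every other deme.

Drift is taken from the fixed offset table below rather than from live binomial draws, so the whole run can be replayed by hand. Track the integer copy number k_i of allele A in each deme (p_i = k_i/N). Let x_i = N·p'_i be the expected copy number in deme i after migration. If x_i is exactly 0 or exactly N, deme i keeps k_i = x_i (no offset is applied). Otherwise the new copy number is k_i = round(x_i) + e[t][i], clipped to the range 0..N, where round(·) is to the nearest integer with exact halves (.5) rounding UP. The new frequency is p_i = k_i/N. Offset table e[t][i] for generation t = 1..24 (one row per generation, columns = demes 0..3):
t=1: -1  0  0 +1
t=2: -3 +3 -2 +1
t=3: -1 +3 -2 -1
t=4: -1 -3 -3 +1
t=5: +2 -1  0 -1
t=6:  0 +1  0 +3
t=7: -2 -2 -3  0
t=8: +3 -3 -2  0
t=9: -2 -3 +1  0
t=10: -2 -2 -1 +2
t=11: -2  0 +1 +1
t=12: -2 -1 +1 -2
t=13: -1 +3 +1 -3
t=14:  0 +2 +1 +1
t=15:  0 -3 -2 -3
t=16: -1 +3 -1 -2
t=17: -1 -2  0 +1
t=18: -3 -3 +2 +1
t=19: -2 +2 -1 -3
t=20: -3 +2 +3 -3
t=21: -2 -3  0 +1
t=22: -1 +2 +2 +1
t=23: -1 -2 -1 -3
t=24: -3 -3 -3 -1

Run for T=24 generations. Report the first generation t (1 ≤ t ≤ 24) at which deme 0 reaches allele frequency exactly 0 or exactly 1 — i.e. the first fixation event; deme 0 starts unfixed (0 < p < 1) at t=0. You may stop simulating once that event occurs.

t=0: k=[47 0 0 0]
t=1: x=[41.1250 5.8750 0.0000 0.0000] k=[40 6 0 0]
t=2: x=[35.7500 9.5000 0.7500 0.0000] k=[33 13 0 0]
t=3: x=[30.5000 13.8750 1.6250 0.0000] k=[30 17 0 0]
t=4: x=[28.3750 16.5000 2.1250 0.0000] k=[27 14 0 0]
t=5: x=[25.3750 13.8750 1.7500 0.0000] k=[27 13 2 0]
t=6: x=[25.2500 13.3750 3.1250 0.2500] k=[25 14 3 3]
t=7: x=[23.6250 14.0000 4.3750 3.0000] k=[22 12 1 3]
t=8: x=[20.7500 11.8750 2.6250 2.7500] k=[24 9 1 3]
t=9: x=[22.1250 9.8750 2.2500 2.7500] k=[20 7 3 3]
t=10: x=[18.3750 8.1250 3.5000 3.0000] k=[16 6 3 5]
t=11: x=[14.7500 6.8750 3.6250 4.7500] k=[13 7 5 6]
t=12: x=[12.2500 7.5000 5.3750 5.8750] k=[10 7 6 4]
t=13: x=[9.6250 7.2500 5.8750 4.2500] k=[9 10 7 1]
t=14: x=[9.1250 9.5000 6.6250 1.7500] k=[9 12 8 3]
t=15: x=[9.3750 11.1250 7.8750 3.6250] k=[9 8 6 1]
t=16: x=[8.8750 7.8750 5.6250 1.6250] k=[8 11 5 0]
t=17: x=[8.3750 9.8750 5.1250 0.6250] k=[7 8 5 2]
t=18: x=[7.1250 7.5000 5.0000 2.3750] k=[4 5 7 3]
t=19: x=[4.1250 5.1250 6.2500 3.5000] k=[2 7 5 1]
t=20: x=[2.6250 6.1250 4.7500 1.5000] k=[0 8 8 0]

20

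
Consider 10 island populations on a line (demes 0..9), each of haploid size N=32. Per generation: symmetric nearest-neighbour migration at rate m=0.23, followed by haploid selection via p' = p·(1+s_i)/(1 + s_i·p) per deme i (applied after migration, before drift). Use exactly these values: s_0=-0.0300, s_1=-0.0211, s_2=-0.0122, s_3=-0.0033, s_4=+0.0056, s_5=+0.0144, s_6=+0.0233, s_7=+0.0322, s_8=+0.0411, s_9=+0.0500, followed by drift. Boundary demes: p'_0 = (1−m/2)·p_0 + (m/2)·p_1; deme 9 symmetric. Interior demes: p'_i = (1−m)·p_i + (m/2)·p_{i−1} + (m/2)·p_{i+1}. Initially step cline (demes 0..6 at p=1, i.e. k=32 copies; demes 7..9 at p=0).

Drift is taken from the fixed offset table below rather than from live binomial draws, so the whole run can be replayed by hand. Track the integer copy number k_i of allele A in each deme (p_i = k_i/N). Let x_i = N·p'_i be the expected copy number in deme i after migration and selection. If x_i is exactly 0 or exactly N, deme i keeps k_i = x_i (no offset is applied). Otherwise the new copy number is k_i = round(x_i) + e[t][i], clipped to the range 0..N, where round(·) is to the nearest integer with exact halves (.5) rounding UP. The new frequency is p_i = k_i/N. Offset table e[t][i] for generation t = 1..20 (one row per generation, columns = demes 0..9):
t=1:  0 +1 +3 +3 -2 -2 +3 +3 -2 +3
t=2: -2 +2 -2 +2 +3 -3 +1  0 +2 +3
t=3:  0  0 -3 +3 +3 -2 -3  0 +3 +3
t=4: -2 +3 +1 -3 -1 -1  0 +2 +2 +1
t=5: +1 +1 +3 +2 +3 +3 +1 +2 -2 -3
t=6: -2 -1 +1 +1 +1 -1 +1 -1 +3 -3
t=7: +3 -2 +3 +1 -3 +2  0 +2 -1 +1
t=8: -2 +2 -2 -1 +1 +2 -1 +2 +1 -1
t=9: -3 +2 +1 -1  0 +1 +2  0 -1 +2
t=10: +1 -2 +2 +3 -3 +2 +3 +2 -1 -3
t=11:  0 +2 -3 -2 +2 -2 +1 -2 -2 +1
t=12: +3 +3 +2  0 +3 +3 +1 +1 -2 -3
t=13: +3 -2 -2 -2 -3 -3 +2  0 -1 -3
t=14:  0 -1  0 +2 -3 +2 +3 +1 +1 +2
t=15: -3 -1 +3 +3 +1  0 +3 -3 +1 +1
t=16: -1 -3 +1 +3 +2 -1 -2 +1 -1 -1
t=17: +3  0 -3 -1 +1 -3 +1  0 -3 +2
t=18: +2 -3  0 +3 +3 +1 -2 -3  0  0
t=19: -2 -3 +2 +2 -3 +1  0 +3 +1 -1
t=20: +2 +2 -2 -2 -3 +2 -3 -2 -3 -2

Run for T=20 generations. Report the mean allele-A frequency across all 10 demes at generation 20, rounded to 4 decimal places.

0.7125

t=0: k=[32 32 32 32 32 32 32 0 0 0]
t=1: x=[32.0000 32.0000 32.0000 32.0000 32.0000 32.0000 28.3944 3.7845 0.0000 0.0000] k=[32 32 32 32 32 32 31 7 0 0]
t=2: x=[32.0000 32.0000 32.0000 32.0000 32.0000 31.8866 28.4287 9.1608 0.8372 0.0000] k=[32 32 32 32 32 29 29 9 3 0]
t=3: x=[32.0000 32.0000 32.0000 32.0000 31.6569 29.3796 26.8011 10.8360 3.4676 0.3621] k=[32 32 32 32 32 27 24 11 6 3]
t=4: x=[32.0000 32.0000 32.0000 32.0000 31.4281 27.2877 22.9997 12.1580 6.4346 3.4940] k=[32 32 32 32 30 26 23 14 8 4]
t=5: x=[32.0000 32.0000 32.0000 31.7692 29.7816 26.1834 22.4649 14.5962 8.4786 4.6506] k=[32 32 32 32 32 29 23 17 6 2]
t=6: x=[32.0000 32.0000 32.0000 32.0000 31.6569 28.6976 23.1482 16.6782 7.0233 2.5731] k=[32 32 32 32 32 28 24 16 10 0]
t=7: x=[32.0000 32.0000 32.0000 32.0000 31.5425 28.0498 23.6826 16.4834 9.8119 1.2053] k=[32 32 32 32 29 30 24 18 9 2]
t=8: x=[32.0000 32.0000 32.0000 31.6539 29.4730 29.2314 24.1374 17.9054 9.4968 2.9324] k=[32 32 32 31 30 31 23 20 10 2]
t=9: x=[32.0000 32.0000 31.8836 30.9968 30.2393 29.9921 23.7172 19.4376 10.5123 3.0521] k=[32 32 32 30 30 31 26 19 10 5]
t=10: x=[32.0000 32.0000 31.7672 30.2245 30.1249 30.3327 25.8847 19.0152 10.7455 5.8032] k=[32 32 32 32 27 32 29 21 10 3]
t=11: x=[32.0000 32.0000 32.0000 31.4231 28.1689 31.0927 28.4975 20.8860 10.7455 3.9716] k=[32 32 32 29 30 29 29 19 9 5]
t=12: x=[32.0000 32.0000 31.6508 29.4523 29.7816 29.1523 27.9325 19.2439 9.9642 5.6845] k=[32 32 32 29 32 32 29 20 8 3]
t=13: x=[32.0000 32.0000 31.6508 29.6829 31.6569 31.6598 28.3845 19.8944 9.0644 3.7329] k=[32 32 30 28 29 29 30 20 8 1]
t=14: x=[32.0000 31.7651 29.9769 28.3343 28.9007 29.1523 28.8019 20.0086 8.8302 1.8899] k=[32 31 30 30 26 31 32 21 10 4]
t=15: x=[31.8815 30.9791 30.0931 29.5325 27.0584 30.5598 30.6501 21.2276 10.8621 4.8887] k=[29 30 32 32 28 31 32 18 12 6]
t=16: x=[29.0340 30.0768 31.7672 31.5385 28.8210 30.7868 30.3122 19.1644 12.3036 6.9518] k=[28 27 32 32 31 30 28 20 11 6]
t=17: x=[27.7745 27.6098 31.4180 31.8846 31.0054 29.9131 27.4014 20.1227 11.7579 6.8335] k=[31 28 28 31 32 27 28 20 9 9]
t=18: x=[30.6152 28.2754 28.3051 30.7661 31.3138 27.7430 27.0620 19.8944 10.5478 9.3190] k=[32 25 28 32 32 29 25 17 11 9]
t=19: x=[31.1707 26.0474 28.0729 31.5385 31.6569 28.9250 24.6710 17.4817 11.7579 9.5537] k=[29 23 30 32 29 30 25 20 13 9]
t=20: x=[28.2094 24.3718 29.3958 31.4231 29.4730 29.3450 25.1251 20.0086 13.6594 9.7883] k=[30 26 27 29 26 31 22 18 11 8]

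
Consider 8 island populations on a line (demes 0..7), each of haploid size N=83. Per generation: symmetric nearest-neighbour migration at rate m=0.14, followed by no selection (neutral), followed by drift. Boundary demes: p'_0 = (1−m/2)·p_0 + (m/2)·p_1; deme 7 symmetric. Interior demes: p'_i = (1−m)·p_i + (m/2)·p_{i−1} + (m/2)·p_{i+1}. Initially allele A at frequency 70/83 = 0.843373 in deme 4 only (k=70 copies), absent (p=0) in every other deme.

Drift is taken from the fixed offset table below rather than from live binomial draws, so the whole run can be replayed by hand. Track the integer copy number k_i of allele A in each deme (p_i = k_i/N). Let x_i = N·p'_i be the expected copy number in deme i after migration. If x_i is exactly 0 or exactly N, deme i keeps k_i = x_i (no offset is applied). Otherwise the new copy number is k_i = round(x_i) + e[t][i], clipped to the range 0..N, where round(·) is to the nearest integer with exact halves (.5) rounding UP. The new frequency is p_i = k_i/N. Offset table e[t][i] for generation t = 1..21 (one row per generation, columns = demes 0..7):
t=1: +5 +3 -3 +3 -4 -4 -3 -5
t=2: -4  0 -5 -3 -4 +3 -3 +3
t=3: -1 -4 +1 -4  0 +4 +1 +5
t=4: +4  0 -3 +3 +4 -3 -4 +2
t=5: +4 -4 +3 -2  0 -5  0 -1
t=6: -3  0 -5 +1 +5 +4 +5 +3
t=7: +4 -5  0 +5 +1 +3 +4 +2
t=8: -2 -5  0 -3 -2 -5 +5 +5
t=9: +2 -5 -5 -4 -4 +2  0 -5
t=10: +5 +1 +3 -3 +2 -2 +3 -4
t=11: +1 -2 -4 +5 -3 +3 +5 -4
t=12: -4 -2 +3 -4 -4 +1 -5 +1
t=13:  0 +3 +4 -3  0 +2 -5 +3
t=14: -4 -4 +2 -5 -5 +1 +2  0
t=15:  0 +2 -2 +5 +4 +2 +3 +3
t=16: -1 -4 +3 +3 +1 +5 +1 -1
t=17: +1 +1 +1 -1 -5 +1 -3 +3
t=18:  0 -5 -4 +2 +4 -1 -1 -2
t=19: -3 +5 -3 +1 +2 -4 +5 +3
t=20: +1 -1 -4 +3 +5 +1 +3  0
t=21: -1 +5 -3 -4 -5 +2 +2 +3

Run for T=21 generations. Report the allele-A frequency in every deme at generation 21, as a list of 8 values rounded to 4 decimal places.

[0.0000, 0.0964, 0.0000, 0.1325, 0.2048, 0.2530, 0.2651, 0.2048]

t=0: k=[0 0 0 0 70 0 0 0]
t=1: x=[0.0000 0.0000 0.0000 4.9000 60.2000 4.9000 0.0000 0.0000] k=[0 0 0 8 56 1 0 0]
t=2: x=[0.0000 0.0000 0.5600 10.8000 48.7900 4.7800 0.0700 0.0000] k=[0 0 0 8 45 8 0 0]
t=3: x=[0.0000 0.0000 0.5600 10.0300 39.8200 10.0300 0.5600 0.0000] k=[0 0 2 6 40 14 2 0]
t=4: x=[0.0000 0.1400 2.1400 8.1000 35.8000 14.9800 2.7000 0.1400] k=[0 0 0 11 40 12 0 2]
t=5: x=[0.0000 0.0000 0.7700 12.2600 36.0100 13.1200 0.9800 1.8600] k=[0 0 4 10 36 8 1 1]
t=6: x=[0.0000 0.2800 4.1400 11.4000 32.2200 9.4700 1.4900 1.0000] k=[0 0 0 12 37 13 6 4]
t=7: x=[0.0000 0.0000 0.8400 12.9100 33.5700 14.1900 6.3500 4.1400] k=[0 0 1 18 35 17 10 6]
t=8: x=[0.0000 0.0700 2.1200 18.0000 32.5500 17.7700 10.2100 6.2800] k=[0 0 2 15 31 13 15 11]
t=9: x=[0.0000 0.1400 2.7700 15.2100 28.6200 14.4000 14.5800 11.2800] k=[0 0 0 11 25 16 15 6]
t=10: x=[0.0000 0.0000 0.7700 11.2100 23.3900 16.5600 14.4400 6.6300] k=[0 0 4 8 25 15 17 3]
t=11: x=[0.0000 0.2800 4.0000 8.9100 23.1100 15.8400 15.8800 3.9800] k=[0 0 0 14 20 19 21 0]
t=12: x=[0.0000 0.0000 0.9800 13.4400 19.5100 19.2100 19.3900 1.4700] k=[0 0 4 9 16 20 14 2]
t=13: x=[0.0000 0.2800 4.0700 9.1400 15.7900 19.3000 13.5800 2.8400] k=[0 3 8 6 16 21 9 6]
t=14: x=[0.2100 3.1400 7.5100 6.8400 15.6500 19.8100 9.6300 6.2100] k=[0 0 10 2 11 21 12 6]
t=15: x=[0.0000 0.7000 8.7400 3.1900 11.0700 19.6700 12.2100 6.4200] k=[0 3 7 8 15 22 15 9]
t=16: x=[0.2100 3.0700 6.7900 8.4200 15.0000 21.0200 15.0700 9.4200] k=[0 0 10 11 16 26 16 8]
t=17: x=[0.0000 0.7000 9.3700 11.2800 16.3500 24.6000 16.1400 8.5600] k=[0 2 10 10 11 26 13 12]
t=18: x=[0.1400 2.4200 9.4400 10.0700 11.9800 24.0400 13.8400 12.0700] k=[0 0 5 12 16 23 13 10]
t=19: x=[0.0000 0.3500 5.1400 11.7900 16.2100 21.8100 13.4900 10.2100] k=[0 5 2 13 18 18 18 13]
t=20: x=[0.3500 4.4400 2.9800 12.5800 17.6500 18.0000 17.6500 13.3500] k=[1 3 0 16 23 19 21 13]
t=21: x=[1.1400 2.6500 1.3300 15.3700 22.2300 19.4200 20.3000 13.5600] k=[0 8 0 11 17 21 22 17]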